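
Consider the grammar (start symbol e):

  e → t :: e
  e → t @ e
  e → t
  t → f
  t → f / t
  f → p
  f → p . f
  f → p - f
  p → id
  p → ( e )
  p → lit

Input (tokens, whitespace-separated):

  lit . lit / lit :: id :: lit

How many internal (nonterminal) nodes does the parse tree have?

[e [t [f [p lit] . [f [p lit]]] / [t [f [p lit]]]] :: [e [t [f [p id]]] :: [e [t [f [p lit]]]]]]

17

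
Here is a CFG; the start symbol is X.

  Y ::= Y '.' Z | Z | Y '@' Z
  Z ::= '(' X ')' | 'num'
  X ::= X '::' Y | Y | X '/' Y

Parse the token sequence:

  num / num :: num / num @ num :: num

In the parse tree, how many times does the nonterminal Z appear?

[X [X [X [X [X [Y [Z num]]] / [Y [Z num]]] :: [Y [Z num]]] / [Y [Y [Z num]] @ [Z num]]] :: [Y [Z num]]]

6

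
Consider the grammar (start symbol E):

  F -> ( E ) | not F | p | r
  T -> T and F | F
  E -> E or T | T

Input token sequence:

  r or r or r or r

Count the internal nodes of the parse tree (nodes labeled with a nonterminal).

[E [E [E [E [T [F r]]] or [T [F r]]] or [T [F r]]] or [T [F r]]]

12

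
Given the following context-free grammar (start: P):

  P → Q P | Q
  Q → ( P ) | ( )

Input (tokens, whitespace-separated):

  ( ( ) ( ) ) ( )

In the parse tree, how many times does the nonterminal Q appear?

[P [Q ( [P [Q ( )] [P [Q ( )]]] )] [P [Q ( )]]]

4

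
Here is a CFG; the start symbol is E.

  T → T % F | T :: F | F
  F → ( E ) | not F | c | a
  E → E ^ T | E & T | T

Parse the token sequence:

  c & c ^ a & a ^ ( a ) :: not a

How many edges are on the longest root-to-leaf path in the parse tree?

[E [E [E [E [E [T [F c]]] & [T [F c]]] ^ [T [F a]]] & [T [F a]]] ^ [T [T [F ( [E [T [F a]]] )]] :: [F not [F a]]]]

7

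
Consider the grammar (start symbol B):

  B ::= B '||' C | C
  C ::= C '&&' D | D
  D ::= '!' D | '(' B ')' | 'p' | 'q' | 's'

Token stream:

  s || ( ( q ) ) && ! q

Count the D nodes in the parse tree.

[B [B [C [D s]]] || [C [C [D ( [B [C [D ( [B [C [D q]]] )]]] )]] && [D ! [D q]]]]

6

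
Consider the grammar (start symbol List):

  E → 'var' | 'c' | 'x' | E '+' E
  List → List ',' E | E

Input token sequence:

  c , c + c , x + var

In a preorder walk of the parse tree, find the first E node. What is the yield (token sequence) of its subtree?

c

[List [List [List [E c]] , [E [E c] + [E c]]] , [E [E x] + [E var]]]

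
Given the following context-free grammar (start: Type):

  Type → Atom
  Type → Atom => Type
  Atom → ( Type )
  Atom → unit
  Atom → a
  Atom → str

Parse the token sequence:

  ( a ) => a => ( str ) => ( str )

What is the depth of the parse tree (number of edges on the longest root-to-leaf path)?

7

[Type [Atom ( [Type [Atom a]] )] => [Type [Atom a] => [Type [Atom ( [Type [Atom str]] )] => [Type [Atom ( [Type [Atom str]] )]]]]]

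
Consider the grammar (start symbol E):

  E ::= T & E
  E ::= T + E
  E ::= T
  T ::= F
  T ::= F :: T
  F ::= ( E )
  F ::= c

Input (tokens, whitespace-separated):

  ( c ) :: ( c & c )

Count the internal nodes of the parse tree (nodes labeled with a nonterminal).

14

[E [T [F ( [E [T [F c]]] )] :: [T [F ( [E [T [F c]] & [E [T [F c]]]] )]]]]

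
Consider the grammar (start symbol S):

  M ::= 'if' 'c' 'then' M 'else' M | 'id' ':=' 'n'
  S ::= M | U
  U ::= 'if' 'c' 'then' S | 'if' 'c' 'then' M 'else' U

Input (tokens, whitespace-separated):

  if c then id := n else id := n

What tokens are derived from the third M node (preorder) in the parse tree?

[S [M if c then [M id := n] else [M id := n]]]

id := n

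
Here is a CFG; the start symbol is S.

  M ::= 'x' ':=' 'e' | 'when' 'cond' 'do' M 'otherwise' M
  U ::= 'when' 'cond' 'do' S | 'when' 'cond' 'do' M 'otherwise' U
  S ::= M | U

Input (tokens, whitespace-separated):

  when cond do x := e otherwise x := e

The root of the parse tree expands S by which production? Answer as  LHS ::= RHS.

[S [M when cond do [M x := e] otherwise [M x := e]]]

S ::= M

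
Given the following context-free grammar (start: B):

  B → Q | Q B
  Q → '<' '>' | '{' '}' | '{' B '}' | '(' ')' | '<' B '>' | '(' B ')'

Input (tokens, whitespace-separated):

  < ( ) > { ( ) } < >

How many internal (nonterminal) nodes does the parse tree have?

10

[B [Q < [B [Q ( )]] >] [B [Q { [B [Q ( )]] }] [B [Q < >]]]]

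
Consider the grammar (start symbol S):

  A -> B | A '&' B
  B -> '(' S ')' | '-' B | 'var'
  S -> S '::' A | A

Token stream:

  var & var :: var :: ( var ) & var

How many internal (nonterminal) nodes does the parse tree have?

[S [S [S [A [A [B var]] & [B var]]] :: [A [B var]]] :: [A [A [B ( [S [A [B var]]] )]] & [B var]]]

16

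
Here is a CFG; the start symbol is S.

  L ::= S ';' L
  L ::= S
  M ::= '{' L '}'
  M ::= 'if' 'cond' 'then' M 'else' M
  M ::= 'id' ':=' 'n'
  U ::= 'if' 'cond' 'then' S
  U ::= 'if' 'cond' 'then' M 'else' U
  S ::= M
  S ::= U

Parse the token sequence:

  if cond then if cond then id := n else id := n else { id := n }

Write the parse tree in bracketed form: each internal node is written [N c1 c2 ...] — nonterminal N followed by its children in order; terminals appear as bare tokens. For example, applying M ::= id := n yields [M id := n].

S
M
if cond then M else M
if cond then if cond then M else M else M
if cond then if cond then id := n else M else M
if cond then if cond then id := n else id := n else M
if cond then if cond then id := n else id := n else { L }
if cond then if cond then id := n else id := n else { S }
if cond then if cond then id := n else id := n else { M }
if cond then if cond then id := n else id := n else { id := n }

[S [M if cond then [M if cond then [M id := n] else [M id := n]] else [M { [L [S [M id := n]]] }]]]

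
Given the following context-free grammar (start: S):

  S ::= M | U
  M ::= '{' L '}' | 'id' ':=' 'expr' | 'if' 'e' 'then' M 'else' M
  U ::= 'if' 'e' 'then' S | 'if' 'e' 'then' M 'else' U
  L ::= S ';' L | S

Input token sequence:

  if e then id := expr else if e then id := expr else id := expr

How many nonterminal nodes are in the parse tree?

6

[S [M if e then [M id := expr] else [M if e then [M id := expr] else [M id := expr]]]]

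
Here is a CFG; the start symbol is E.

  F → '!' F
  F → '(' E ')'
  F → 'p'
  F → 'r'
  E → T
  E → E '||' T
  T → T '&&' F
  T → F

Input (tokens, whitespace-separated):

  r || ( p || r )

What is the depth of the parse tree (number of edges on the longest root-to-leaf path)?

[E [E [T [F r]]] || [T [F ( [E [E [T [F p]]] || [T [F r]]] )]]]

7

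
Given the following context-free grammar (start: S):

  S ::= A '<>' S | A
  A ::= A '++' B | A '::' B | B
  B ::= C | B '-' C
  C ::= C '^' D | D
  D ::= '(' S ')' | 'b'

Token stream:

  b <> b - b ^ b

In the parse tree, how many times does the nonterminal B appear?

[S [A [B [C [D b]]]] <> [S [A [B [B [C [D b]]] - [C [C [D b]] ^ [D b]]]]]]

3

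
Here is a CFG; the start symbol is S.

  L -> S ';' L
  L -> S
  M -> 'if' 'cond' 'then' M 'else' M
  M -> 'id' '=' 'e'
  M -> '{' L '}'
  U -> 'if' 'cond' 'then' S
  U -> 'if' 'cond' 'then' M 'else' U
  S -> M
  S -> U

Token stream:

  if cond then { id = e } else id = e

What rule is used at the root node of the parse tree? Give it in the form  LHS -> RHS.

[S [M if cond then [M { [L [S [M id = e]]] }] else [M id = e]]]

S -> M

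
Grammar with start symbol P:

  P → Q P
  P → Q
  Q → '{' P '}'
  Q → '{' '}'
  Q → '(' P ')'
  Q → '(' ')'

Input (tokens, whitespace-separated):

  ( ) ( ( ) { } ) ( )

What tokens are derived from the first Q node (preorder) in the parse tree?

[P [Q ( )] [P [Q ( [P [Q ( )] [P [Q { }]]] )] [P [Q ( )]]]]

( )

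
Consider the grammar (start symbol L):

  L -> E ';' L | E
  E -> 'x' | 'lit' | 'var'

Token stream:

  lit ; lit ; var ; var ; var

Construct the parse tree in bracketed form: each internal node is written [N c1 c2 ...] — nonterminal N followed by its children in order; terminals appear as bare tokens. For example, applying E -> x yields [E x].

[L [E lit] ; [L [E lit] ; [L [E var] ; [L [E var] ; [L [E var]]]]]]

L
E ; L
lit ; L
lit ; E ; L
lit ; lit ; L
lit ; lit ; E ; L
lit ; lit ; var ; L
lit ; lit ; var ; E ; L
lit ; lit ; var ; var ; L
lit ; lit ; var ; var ; E
lit ; lit ; var ; var ; var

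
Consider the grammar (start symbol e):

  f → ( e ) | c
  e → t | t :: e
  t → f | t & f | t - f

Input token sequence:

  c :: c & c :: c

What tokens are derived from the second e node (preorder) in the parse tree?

[e [t [f c]] :: [e [t [t [f c]] & [f c]] :: [e [t [f c]]]]]

c & c :: c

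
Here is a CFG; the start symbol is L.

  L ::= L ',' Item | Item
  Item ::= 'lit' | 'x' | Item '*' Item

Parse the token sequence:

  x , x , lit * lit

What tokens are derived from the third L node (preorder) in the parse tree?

[L [L [L [Item x]] , [Item x]] , [Item [Item lit] * [Item lit]]]

x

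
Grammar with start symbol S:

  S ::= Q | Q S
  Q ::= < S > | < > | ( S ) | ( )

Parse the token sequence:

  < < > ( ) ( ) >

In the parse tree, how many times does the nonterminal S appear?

4

[S [Q < [S [Q < >] [S [Q ( )] [S [Q ( )]]]] >]]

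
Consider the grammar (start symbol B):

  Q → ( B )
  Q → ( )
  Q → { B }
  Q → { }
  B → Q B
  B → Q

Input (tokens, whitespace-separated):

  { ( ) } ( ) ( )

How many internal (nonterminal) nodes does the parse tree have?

8

[B [Q { [B [Q ( )]] }] [B [Q ( )] [B [Q ( )]]]]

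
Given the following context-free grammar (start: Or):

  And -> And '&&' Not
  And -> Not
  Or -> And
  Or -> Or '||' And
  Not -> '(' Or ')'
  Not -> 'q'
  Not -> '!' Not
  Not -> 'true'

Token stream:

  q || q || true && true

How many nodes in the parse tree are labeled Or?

[Or [Or [Or [And [Not q]]] || [And [Not q]]] || [And [And [Not true]] && [Not true]]]

3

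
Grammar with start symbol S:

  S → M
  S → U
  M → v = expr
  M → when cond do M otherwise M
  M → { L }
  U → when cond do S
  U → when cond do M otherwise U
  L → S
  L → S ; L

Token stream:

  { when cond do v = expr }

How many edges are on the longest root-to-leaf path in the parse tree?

[S [M { [L [S [U when cond do [S [M v = expr]]]]] }]]

7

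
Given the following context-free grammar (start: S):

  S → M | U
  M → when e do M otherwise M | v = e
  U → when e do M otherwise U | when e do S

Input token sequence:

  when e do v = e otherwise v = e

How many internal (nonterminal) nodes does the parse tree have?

[S [M when e do [M v = e] otherwise [M v = e]]]

4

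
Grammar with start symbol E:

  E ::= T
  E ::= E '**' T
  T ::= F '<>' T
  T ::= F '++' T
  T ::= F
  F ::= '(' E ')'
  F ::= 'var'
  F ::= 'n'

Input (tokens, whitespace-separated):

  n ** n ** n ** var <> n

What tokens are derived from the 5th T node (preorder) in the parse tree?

n

[E [E [E [E [T [F n]]] ** [T [F n]]] ** [T [F n]]] ** [T [F var] <> [T [F n]]]]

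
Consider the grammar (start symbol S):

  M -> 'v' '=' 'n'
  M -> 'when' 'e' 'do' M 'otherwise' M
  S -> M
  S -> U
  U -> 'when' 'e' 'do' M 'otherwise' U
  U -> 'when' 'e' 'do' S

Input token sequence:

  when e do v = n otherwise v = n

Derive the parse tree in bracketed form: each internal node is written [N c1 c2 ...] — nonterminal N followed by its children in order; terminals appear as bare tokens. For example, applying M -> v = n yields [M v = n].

[S [M when e do [M v = n] otherwise [M v = n]]]

S
M
when e do M otherwise M
when e do v = n otherwise M
when e do v = n otherwise v = n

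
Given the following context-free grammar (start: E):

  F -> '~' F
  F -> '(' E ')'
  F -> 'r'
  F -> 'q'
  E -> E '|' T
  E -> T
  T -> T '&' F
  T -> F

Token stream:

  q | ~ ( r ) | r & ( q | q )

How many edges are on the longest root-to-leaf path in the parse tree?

[E [E [E [T [F q]]] | [T [F ~ [F ( [E [T [F r]]] )]]]] | [T [T [F r]] & [F ( [E [E [T [F q]]] | [T [F q]]] )]]]

8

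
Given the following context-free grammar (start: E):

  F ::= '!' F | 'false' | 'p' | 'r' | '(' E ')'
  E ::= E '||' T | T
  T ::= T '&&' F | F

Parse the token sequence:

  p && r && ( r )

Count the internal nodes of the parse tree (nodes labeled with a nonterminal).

[E [T [T [T [F p]] && [F r]] && [F ( [E [T [F r]]] )]]]

10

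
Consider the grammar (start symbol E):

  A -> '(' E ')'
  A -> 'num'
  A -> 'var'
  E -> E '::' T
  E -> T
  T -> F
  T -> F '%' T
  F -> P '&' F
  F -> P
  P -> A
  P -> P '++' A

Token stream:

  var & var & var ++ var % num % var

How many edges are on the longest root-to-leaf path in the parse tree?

8

[E [T [F [P [A var]] & [F [P [A var]] & [F [P [P [A var]] ++ [A var]]]]] % [T [F [P [A num]]] % [T [F [P [A var]]]]]]]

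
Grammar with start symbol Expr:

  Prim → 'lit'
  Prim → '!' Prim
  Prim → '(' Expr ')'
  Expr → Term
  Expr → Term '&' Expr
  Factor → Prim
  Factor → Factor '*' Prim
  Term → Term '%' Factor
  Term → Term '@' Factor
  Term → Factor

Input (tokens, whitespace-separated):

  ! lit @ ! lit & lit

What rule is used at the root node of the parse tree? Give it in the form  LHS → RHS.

Expr → Term '&' Expr

[Expr [Term [Term [Factor [Prim ! [Prim lit]]]] @ [Factor [Prim ! [Prim lit]]]] & [Expr [Term [Factor [Prim lit]]]]]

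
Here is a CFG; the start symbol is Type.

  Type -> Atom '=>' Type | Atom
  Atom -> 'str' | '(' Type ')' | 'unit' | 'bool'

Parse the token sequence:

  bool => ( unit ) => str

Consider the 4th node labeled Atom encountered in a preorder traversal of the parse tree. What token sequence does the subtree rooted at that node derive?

str

[Type [Atom bool] => [Type [Atom ( [Type [Atom unit]] )] => [Type [Atom str]]]]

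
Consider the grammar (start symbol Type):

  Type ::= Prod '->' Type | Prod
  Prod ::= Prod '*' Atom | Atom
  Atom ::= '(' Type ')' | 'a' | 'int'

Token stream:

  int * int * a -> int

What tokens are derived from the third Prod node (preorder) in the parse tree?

int

[Type [Prod [Prod [Prod [Atom int]] * [Atom int]] * [Atom a]] -> [Type [Prod [Atom int]]]]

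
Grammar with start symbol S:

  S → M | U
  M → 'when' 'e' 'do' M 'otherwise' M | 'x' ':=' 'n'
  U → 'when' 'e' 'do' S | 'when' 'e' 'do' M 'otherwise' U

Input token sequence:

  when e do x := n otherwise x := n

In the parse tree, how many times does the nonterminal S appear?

1

[S [M when e do [M x := n] otherwise [M x := n]]]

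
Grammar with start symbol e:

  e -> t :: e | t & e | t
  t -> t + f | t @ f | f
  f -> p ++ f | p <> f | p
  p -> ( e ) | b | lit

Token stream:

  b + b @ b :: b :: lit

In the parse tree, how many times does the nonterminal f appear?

5

[e [t [t [t [f [p b]]] + [f [p b]]] @ [f [p b]]] :: [e [t [f [p b]]] :: [e [t [f [p lit]]]]]]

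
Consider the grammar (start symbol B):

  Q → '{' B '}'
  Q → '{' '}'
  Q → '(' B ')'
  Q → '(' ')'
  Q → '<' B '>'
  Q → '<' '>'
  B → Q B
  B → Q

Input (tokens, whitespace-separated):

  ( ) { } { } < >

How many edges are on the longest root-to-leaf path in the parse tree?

5

[B [Q ( )] [B [Q { }] [B [Q { }] [B [Q < >]]]]]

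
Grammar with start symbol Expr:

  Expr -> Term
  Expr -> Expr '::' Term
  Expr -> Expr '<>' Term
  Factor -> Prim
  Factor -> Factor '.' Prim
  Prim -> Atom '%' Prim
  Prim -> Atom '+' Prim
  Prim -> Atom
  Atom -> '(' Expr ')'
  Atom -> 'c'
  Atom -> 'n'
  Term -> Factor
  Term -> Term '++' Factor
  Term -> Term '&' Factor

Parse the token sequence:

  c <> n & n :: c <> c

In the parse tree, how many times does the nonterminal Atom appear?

5

[Expr [Expr [Expr [Expr [Term [Factor [Prim [Atom c]]]]] <> [Term [Term [Factor [Prim [Atom n]]]] & [Factor [Prim [Atom n]]]]] :: [Term [Factor [Prim [Atom c]]]]] <> [Term [Factor [Prim [Atom c]]]]]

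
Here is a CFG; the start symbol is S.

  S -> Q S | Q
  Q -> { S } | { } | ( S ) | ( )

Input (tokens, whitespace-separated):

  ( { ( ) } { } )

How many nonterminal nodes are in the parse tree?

[S [Q ( [S [Q { [S [Q ( )]] }] [S [Q { }]]] )]]

8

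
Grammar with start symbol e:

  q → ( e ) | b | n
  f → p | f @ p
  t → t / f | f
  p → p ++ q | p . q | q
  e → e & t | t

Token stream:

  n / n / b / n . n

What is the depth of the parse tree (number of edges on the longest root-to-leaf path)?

8

[e [t [t [t [t [f [p [q n]]]] / [f [p [q n]]]] / [f [p [q b]]]] / [f [p [p [q n]] . [q n]]]]]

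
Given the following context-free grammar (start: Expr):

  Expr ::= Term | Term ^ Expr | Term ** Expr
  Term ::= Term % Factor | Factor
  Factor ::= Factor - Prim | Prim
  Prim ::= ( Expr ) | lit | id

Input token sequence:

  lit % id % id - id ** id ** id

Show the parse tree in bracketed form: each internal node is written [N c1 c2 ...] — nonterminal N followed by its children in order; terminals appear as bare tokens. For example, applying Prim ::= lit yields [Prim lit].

[Expr [Term [Term [Term [Factor [Prim lit]]] % [Factor [Prim id]]] % [Factor [Factor [Prim id]] - [Prim id]]] ** [Expr [Term [Factor [Prim id]]] ** [Expr [Term [Factor [Prim id]]]]]]

Expr
Term ** Expr
Term % Factor ** Expr
Term % Factor % Factor ** Expr
Factor % Factor % Factor ** Expr
Prim % Factor % Factor ** Expr
lit % Factor % Factor ** Expr
lit % Prim % Factor ** Expr
lit % id % Factor ** Expr
lit % id % Factor - Prim ** Expr
lit % id % Prim - Prim ** Expr
lit % id % id - Prim ** Expr
lit % id % id - id ** Expr
lit % id % id - id ** Term ** Expr
lit % id % id - id ** Factor ** Expr
lit % id % id - id ** Prim ** Expr
lit % id % id - id ** id ** Expr
lit % id % id - id ** id ** Term
lit % id % id - id ** id ** Factor
lit % id % id - id ** id ** Prim
lit % id % id - id ** id ** id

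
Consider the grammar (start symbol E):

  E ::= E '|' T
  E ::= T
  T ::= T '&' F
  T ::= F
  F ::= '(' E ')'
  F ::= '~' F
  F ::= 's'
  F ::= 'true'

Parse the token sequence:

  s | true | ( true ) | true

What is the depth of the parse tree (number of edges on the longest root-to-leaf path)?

[E [E [E [E [T [F s]]] | [T [F true]]] | [T [F ( [E [T [F true]]] )]]] | [T [F true]]]

7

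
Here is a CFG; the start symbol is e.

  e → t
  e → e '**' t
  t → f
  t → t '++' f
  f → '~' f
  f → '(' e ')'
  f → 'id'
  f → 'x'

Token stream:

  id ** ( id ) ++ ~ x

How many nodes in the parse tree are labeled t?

[e [e [t [f id]]] ** [t [t [f ( [e [t [f id]]] )]] ++ [f ~ [f x]]]]

4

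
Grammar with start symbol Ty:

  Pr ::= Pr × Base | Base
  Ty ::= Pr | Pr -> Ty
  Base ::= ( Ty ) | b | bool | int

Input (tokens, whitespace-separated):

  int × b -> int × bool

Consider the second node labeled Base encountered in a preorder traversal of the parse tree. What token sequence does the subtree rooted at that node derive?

[Ty [Pr [Pr [Base int]] × [Base b]] -> [Ty [Pr [Pr [Base int]] × [Base bool]]]]

b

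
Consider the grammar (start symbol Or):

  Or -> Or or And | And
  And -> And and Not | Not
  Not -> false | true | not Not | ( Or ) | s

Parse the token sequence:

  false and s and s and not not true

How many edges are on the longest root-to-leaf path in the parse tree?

[Or [And [And [And [And [Not false]] and [Not s]] and [Not s]] and [Not not [Not not [Not true]]]]]

6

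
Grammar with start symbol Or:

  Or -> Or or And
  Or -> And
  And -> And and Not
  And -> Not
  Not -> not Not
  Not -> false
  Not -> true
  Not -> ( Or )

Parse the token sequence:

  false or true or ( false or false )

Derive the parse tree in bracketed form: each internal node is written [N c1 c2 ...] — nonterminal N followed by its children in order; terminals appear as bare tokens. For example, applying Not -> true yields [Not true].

Or
Or or And
Or or And or And
And or And or And
Not or And or And
false or And or And
false or Not or And
false or true or And
false or true or Not
false or true or ( Or )
false or true or ( Or or And )
false or true or ( And or And )
false or true or ( Not or And )
false or true or ( false or And )
false or true or ( false or Not )
false or true or ( false or false )

[Or [Or [Or [And [Not false]]] or [And [Not true]]] or [And [Not ( [Or [Or [And [Not false]]] or [And [Not false]]] )]]]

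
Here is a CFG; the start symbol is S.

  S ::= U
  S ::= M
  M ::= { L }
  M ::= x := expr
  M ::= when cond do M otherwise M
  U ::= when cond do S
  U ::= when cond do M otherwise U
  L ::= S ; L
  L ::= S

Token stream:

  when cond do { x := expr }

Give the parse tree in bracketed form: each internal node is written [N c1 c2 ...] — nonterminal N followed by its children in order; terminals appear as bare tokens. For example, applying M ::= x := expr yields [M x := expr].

S
U
when cond do S
when cond do M
when cond do { L }
when cond do { S }
when cond do { M }
when cond do { x := expr }

[S [U when cond do [S [M { [L [S [M x := expr]]] }]]]]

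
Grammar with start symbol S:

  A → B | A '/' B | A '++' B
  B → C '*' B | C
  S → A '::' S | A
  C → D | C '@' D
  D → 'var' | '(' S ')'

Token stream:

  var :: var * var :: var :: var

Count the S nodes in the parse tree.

4

[S [A [B [C [D var]]]] :: [S [A [B [C [D var]] * [B [C [D var]]]]] :: [S [A [B [C [D var]]]] :: [S [A [B [C [D var]]]]]]]]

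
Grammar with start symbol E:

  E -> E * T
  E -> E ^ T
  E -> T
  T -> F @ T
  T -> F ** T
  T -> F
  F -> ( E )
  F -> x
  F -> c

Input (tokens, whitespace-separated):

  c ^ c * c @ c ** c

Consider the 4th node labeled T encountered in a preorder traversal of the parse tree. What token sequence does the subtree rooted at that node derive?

c ** c

[E [E [E [T [F c]]] ^ [T [F c]]] * [T [F c] @ [T [F c] ** [T [F c]]]]]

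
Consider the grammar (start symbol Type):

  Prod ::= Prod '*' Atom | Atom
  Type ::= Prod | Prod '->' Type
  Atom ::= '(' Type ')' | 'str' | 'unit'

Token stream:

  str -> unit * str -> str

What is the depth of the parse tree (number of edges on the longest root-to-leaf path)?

5

[Type [Prod [Atom str]] -> [Type [Prod [Prod [Atom unit]] * [Atom str]] -> [Type [Prod [Atom str]]]]]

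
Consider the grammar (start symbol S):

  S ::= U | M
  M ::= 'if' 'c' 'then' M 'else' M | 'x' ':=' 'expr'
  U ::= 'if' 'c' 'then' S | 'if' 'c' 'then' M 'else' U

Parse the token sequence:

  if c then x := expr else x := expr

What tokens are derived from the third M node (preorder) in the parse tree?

x := expr

[S [M if c then [M x := expr] else [M x := expr]]]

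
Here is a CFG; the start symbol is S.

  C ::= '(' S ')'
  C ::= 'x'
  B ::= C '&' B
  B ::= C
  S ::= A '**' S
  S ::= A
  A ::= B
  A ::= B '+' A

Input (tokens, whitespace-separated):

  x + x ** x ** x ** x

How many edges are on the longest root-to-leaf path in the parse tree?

[S [A [B [C x]] + [A [B [C x]]]] ** [S [A [B [C x]]] ** [S [A [B [C x]]] ** [S [A [B [C x]]]]]]]

7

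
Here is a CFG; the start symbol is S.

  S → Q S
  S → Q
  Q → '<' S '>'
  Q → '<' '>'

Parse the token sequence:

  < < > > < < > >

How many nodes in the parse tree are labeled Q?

[S [Q < [S [Q < >]] >] [S [Q < [S [Q < >]] >]]]

4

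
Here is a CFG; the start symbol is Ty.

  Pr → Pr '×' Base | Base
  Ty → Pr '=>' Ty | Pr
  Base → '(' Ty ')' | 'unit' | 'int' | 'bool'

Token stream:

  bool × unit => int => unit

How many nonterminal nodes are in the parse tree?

11

[Ty [Pr [Pr [Base bool]] × [Base unit]] => [Ty [Pr [Base int]] => [Ty [Pr [Base unit]]]]]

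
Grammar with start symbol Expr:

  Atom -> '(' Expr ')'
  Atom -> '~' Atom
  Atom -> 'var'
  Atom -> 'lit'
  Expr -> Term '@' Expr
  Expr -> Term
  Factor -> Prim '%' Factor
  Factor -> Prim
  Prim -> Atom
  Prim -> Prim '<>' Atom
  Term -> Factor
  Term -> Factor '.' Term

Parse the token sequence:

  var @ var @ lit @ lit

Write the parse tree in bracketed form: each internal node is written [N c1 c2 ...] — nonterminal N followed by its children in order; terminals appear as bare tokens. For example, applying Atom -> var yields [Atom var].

[Expr [Term [Factor [Prim [Atom var]]]] @ [Expr [Term [Factor [Prim [Atom var]]]] @ [Expr [Term [Factor [Prim [Atom lit]]]] @ [Expr [Term [Factor [Prim [Atom lit]]]]]]]]

Expr
Term @ Expr
Factor @ Expr
Prim @ Expr
Atom @ Expr
var @ Expr
var @ Term @ Expr
var @ Factor @ Expr
var @ Prim @ Expr
var @ Atom @ Expr
var @ var @ Expr
var @ var @ Term @ Expr
var @ var @ Factor @ Expr
var @ var @ Prim @ Expr
var @ var @ Atom @ Expr
var @ var @ lit @ Expr
var @ var @ lit @ Term
var @ var @ lit @ Factor
var @ var @ lit @ Prim
var @ var @ lit @ Atom
var @ var @ lit @ lit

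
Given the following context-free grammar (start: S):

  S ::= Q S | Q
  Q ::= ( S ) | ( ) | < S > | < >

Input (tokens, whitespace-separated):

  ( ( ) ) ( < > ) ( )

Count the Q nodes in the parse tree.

5

[S [Q ( [S [Q ( )]] )] [S [Q ( [S [Q < >]] )] [S [Q ( )]]]]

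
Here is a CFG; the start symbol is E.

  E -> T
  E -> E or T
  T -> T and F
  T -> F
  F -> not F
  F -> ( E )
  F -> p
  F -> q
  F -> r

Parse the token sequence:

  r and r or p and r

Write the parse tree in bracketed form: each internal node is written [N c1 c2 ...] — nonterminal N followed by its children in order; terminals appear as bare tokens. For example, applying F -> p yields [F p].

[E [E [T [T [F r]] and [F r]]] or [T [T [F p]] and [F r]]]

E
E or T
T or T
T and F or T
F and F or T
r and F or T
r and r or T
r and r or T and F
r and r or F and F
r and r or p and F
r and r or p and r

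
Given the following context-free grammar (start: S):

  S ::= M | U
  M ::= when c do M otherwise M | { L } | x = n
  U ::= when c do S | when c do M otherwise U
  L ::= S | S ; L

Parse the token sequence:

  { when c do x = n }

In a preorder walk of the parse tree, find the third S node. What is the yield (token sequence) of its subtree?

x = n

[S [M { [L [S [U when c do [S [M x = n]]]]] }]]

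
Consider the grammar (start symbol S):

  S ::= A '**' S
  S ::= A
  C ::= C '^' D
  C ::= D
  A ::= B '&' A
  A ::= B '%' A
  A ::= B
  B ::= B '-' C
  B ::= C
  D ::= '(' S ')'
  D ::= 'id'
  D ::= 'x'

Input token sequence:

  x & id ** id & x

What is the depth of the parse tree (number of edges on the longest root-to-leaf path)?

7

[S [A [B [C [D x]]] & [A [B [C [D id]]]]] ** [S [A [B [C [D id]]] & [A [B [C [D x]]]]]]]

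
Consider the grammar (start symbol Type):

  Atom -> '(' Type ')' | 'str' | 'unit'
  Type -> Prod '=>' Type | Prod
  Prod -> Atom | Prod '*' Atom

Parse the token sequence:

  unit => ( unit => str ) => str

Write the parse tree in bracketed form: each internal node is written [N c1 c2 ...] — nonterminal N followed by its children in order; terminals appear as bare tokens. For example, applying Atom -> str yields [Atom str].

[Type [Prod [Atom unit]] => [Type [Prod [Atom ( [Type [Prod [Atom unit]] => [Type [Prod [Atom str]]]] )]] => [Type [Prod [Atom str]]]]]

Type
Prod => Type
Atom => Type
unit => Type
unit => Prod => Type
unit => Atom => Type
unit => ( Type ) => Type
unit => ( Prod => Type ) => Type
unit => ( Atom => Type ) => Type
unit => ( unit => Type ) => Type
unit => ( unit => Prod ) => Type
unit => ( unit => Atom ) => Type
unit => ( unit => str ) => Type
unit => ( unit => str ) => Prod
unit => ( unit => str ) => Atom
unit => ( unit => str ) => str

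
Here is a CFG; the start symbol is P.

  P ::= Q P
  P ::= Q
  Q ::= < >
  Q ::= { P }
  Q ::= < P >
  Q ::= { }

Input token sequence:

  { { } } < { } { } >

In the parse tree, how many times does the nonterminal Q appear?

[P [Q { [P [Q { }]] }] [P [Q < [P [Q { }] [P [Q { }]]] >]]]

5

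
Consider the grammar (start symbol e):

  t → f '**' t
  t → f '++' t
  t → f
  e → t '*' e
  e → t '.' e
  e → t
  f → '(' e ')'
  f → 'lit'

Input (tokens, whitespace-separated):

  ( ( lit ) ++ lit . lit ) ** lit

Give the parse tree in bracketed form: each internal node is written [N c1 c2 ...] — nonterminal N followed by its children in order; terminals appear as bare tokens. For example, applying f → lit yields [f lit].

e
t
f ** t
( e ) ** t
( t . e ) ** t
( f ++ t . e ) ** t
( ( e ) ++ t . e ) ** t
( ( t ) ++ t . e ) ** t
( ( f ) ++ t . e ) ** t
( ( lit ) ++ t . e ) ** t
( ( lit ) ++ f . e ) ** t
( ( lit ) ++ lit . e ) ** t
( ( lit ) ++ lit . t ) ** t
( ( lit ) ++ lit . f ) ** t
( ( lit ) ++ lit . lit ) ** t
( ( lit ) ++ lit . lit ) ** f
( ( lit ) ++ lit . lit ) ** lit

[e [t [f ( [e [t [f ( [e [t [f lit]]] )] ++ [t [f lit]]] . [e [t [f lit]]]] )] ** [t [f lit]]]]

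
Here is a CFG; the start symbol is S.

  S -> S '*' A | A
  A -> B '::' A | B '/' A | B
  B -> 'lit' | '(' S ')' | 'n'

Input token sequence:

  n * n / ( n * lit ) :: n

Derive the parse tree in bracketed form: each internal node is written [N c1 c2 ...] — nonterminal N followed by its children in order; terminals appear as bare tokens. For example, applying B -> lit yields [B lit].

S
S * A
A * A
B * A
n * A
n * B / A
n * n / A
n * n / B :: A
n * n / ( S ) :: A
n * n / ( S * A ) :: A
n * n / ( A * A ) :: A
n * n / ( B * A ) :: A
n * n / ( n * A ) :: A
n * n / ( n * B ) :: A
n * n / ( n * lit ) :: A
n * n / ( n * lit ) :: B
n * n / ( n * lit ) :: n

[S [S [A [B n]]] * [A [B n] / [A [B ( [S [S [A [B n]]] * [A [B lit]]] )] :: [A [B n]]]]]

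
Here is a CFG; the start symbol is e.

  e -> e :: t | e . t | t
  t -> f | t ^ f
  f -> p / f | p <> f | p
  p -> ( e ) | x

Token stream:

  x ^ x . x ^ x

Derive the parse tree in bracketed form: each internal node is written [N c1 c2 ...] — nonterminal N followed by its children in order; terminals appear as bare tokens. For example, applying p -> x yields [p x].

e
e . t
t . t
t ^ f . t
f ^ f . t
p ^ f . t
x ^ f . t
x ^ p . t
x ^ x . t
x ^ x . t ^ f
x ^ x . f ^ f
x ^ x . p ^ f
x ^ x . x ^ f
x ^ x . x ^ p
x ^ x . x ^ x

[e [e [t [t [f [p x]]] ^ [f [p x]]]] . [t [t [f [p x]]] ^ [f [p x]]]]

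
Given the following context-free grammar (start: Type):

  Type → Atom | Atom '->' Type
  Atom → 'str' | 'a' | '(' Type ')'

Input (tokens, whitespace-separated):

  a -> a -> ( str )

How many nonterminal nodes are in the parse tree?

[Type [Atom a] -> [Type [Atom a] -> [Type [Atom ( [Type [Atom str]] )]]]]

8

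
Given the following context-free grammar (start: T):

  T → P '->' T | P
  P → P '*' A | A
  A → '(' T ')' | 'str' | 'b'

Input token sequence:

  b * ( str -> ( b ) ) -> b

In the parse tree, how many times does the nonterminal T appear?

[T [P [P [A b]] * [A ( [T [P [A str]] -> [T [P [A ( [T [P [A b]]] )]]]] )]] -> [T [P [A b]]]]

5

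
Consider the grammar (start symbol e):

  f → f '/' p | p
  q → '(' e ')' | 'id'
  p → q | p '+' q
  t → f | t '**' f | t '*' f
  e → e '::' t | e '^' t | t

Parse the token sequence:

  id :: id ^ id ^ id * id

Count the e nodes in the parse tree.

[e [e [e [e [t [f [p [q id]]]]] :: [t [f [p [q id]]]]] ^ [t [f [p [q id]]]]] ^ [t [t [f [p [q id]]]] * [f [p [q id]]]]]

4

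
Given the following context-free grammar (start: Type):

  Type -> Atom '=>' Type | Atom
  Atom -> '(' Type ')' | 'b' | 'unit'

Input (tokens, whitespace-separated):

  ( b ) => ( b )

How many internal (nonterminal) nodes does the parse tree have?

8

[Type [Atom ( [Type [Atom b]] )] => [Type [Atom ( [Type [Atom b]] )]]]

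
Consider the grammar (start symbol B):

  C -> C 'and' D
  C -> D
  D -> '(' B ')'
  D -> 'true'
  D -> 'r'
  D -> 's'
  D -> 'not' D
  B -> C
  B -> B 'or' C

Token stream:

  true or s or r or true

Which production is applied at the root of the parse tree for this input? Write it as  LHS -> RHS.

[B [B [B [B [C [D true]]] or [C [D s]]] or [C [D r]]] or [C [D true]]]

B -> B 'or' C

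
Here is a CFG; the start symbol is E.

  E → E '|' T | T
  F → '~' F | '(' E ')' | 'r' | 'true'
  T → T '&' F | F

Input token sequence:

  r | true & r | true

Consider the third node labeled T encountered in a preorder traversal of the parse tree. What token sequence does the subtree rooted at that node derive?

true

[E [E [E [T [F r]]] | [T [T [F true]] & [F r]]] | [T [F true]]]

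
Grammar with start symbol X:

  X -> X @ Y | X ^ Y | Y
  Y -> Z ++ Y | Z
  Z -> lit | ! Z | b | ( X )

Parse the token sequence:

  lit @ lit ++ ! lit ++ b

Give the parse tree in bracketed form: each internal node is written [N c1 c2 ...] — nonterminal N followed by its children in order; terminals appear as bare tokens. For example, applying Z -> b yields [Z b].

[X [X [Y [Z lit]]] @ [Y [Z lit] ++ [Y [Z ! [Z lit]] ++ [Y [Z b]]]]]

X
X @ Y
Y @ Y
Z @ Y
lit @ Y
lit @ Z ++ Y
lit @ lit ++ Y
lit @ lit ++ Z ++ Y
lit @ lit ++ ! Z ++ Y
lit @ lit ++ ! lit ++ Y
lit @ lit ++ ! lit ++ Z
lit @ lit ++ ! lit ++ b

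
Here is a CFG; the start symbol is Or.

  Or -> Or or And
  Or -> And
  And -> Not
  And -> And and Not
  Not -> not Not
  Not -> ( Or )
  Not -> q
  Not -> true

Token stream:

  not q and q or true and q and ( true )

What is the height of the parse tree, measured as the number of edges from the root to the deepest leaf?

[Or [Or [And [And [Not not [Not q]]] and [Not q]]] or [And [And [And [Not true]] and [Not q]] and [Not ( [Or [And [Not true]]] )]]]

6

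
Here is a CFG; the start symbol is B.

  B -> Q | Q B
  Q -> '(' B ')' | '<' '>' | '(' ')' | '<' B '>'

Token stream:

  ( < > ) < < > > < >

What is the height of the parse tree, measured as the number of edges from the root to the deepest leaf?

[B [Q ( [B [Q < >]] )] [B [Q < [B [Q < >]] >] [B [Q < >]]]]

5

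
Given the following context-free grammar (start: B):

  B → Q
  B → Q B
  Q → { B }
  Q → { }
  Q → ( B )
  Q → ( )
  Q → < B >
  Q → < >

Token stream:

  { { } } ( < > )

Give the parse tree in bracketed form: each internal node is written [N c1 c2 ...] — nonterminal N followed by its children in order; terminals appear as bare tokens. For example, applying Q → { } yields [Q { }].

B
Q B
{ B } B
{ Q } B
{ { } } B
{ { } } Q
{ { } } ( B )
{ { } } ( Q )
{ { } } ( < > )

[B [Q { [B [Q { }]] }] [B [Q ( [B [Q < >]] )]]]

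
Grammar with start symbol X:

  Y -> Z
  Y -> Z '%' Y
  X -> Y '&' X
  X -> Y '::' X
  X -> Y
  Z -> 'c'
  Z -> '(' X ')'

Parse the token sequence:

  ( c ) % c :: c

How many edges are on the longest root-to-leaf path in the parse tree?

6

[X [Y [Z ( [X [Y [Z c]]] )] % [Y [Z c]]] :: [X [Y [Z c]]]]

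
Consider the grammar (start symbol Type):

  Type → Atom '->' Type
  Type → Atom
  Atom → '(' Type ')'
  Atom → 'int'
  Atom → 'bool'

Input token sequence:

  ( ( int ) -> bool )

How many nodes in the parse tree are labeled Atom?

4

[Type [Atom ( [Type [Atom ( [Type [Atom int]] )] -> [Type [Atom bool]]] )]]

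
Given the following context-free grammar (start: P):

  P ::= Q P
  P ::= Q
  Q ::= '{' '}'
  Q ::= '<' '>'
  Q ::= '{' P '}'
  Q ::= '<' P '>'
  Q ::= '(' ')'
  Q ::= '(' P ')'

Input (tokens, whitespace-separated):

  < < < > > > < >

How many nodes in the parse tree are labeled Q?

[P [Q < [P [Q < [P [Q < >]] >]] >] [P [Q < >]]]

4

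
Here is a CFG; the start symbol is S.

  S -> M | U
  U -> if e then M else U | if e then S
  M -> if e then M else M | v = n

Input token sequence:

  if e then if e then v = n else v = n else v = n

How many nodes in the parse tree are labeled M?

[S [M if e then [M if e then [M v = n] else [M v = n]] else [M v = n]]]

5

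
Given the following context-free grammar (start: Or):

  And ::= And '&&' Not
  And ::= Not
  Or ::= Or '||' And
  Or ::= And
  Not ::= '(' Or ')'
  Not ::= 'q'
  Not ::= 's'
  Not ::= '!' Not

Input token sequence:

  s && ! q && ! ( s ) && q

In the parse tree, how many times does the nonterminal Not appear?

[Or [And [And [And [And [Not s]] && [Not ! [Not q]]] && [Not ! [Not ( [Or [And [Not s]]] )]]] && [Not q]]]

7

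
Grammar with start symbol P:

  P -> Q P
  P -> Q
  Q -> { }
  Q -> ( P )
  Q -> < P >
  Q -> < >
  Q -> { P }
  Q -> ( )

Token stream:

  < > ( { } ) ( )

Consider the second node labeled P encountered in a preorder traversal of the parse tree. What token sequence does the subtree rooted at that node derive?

( { } ) ( )

[P [Q < >] [P [Q ( [P [Q { }]] )] [P [Q ( )]]]]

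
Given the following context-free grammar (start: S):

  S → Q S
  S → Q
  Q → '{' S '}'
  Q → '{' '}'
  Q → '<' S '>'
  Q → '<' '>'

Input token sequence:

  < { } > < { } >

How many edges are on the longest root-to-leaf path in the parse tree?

[S [Q < [S [Q { }]] >] [S [Q < [S [Q { }]] >]]]

5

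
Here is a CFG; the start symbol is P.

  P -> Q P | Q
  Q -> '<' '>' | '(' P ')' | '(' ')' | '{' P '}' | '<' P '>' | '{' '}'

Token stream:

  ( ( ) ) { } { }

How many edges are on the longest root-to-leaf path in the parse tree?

[P [Q ( [P [Q ( )]] )] [P [Q { }] [P [Q { }]]]]

4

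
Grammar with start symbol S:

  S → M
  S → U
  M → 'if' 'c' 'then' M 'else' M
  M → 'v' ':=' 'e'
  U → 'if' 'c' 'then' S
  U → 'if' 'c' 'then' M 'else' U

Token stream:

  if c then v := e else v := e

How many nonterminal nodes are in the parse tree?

4

[S [M if c then [M v := e] else [M v := e]]]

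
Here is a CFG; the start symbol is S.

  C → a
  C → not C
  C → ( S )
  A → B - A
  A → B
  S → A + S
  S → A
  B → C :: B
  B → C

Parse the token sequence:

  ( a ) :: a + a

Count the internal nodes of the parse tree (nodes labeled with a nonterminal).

[S [A [B [C ( [S [A [B [C a]]]] )] :: [B [C a]]]] + [S [A [B [C a]]]]]

14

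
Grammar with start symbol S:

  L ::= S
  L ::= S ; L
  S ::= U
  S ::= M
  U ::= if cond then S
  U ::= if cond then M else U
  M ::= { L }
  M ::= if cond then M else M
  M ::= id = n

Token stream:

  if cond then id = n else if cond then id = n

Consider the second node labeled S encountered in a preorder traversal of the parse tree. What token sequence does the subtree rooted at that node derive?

[S [U if cond then [M id = n] else [U if cond then [S [M id = n]]]]]

id = n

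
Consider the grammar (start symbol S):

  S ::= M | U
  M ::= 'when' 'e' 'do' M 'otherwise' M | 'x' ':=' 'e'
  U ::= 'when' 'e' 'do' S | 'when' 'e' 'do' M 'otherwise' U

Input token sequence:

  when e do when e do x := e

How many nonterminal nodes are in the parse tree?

[S [U when e do [S [U when e do [S [M x := e]]]]]]

6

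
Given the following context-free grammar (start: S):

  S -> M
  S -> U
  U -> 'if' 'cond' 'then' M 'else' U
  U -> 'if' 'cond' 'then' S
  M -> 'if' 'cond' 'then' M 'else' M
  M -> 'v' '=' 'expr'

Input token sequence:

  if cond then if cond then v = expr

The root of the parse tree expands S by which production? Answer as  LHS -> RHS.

S -> U

[S [U if cond then [S [U if cond then [S [M v = expr]]]]]]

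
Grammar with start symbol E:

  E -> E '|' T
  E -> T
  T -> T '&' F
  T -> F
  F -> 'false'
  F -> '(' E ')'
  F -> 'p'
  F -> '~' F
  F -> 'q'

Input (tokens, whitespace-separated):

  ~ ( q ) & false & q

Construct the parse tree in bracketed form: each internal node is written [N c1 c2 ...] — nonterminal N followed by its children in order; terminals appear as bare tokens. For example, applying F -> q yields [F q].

[E [T [T [T [F ~ [F ( [E [T [F q]]] )]]] & [F false]] & [F q]]]

E
T
T & F
T & F & F
F & F & F
~ F & F & F
~ ( E ) & F & F
~ ( T ) & F & F
~ ( F ) & F & F
~ ( q ) & F & F
~ ( q ) & false & F
~ ( q ) & false & q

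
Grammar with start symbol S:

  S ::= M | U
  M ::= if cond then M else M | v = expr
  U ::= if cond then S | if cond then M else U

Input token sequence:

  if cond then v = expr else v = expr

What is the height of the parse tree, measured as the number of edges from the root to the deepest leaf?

3

[S [M if cond then [M v = expr] else [M v = expr]]]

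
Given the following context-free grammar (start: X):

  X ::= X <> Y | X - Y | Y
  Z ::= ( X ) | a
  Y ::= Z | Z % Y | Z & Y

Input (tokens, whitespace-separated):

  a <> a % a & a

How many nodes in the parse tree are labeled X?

2

[X [X [Y [Z a]]] <> [Y [Z a] % [Y [Z a] & [Y [Z a]]]]]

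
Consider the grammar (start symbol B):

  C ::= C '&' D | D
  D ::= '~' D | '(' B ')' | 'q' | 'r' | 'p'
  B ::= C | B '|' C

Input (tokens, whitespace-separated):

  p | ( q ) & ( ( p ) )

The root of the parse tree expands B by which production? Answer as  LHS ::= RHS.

[B [B [C [D p]]] | [C [C [D ( [B [C [D q]]] )]] & [D ( [B [C [D ( [B [C [D p]]] )]]] )]]]

B ::= B '|' C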